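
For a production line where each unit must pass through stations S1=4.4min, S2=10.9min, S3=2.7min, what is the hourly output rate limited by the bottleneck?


Bottleneck = longest station time
Station times: [4.4, 10.9, 2.7]
Max = 10.9 min
Rate = 60 / 10.9
= 5.50 units/hour (bottleneck: 10.9min)


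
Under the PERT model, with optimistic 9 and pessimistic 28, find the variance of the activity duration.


σ² = ((p - o) / 6)² = (p - o)² / 36
= (28 - 9)² / 36
= 19² / 36
= 361 / 36
= 10.0278


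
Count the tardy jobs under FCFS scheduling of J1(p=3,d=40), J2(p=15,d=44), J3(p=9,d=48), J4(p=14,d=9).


Completion vs due date:
  J1: C=3, d=40 → on time
  J2: C=18, d=44 → on time
  J3: C=27, d=48 → on time
  J4: C=41, d=9 → TARDY
Tardy jobs: J4
Count = 1


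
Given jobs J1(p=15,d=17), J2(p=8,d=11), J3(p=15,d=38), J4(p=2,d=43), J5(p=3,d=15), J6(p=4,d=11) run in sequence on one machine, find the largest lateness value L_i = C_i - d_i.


Lateness per job (L = C - d):
  J1: C=15, d=17, L=-2
  J2: C=23, d=11, L=12
  J3: C=38, d=38, L=0
  J4: C=40, d=43, L=-3
  J5: C=43, d=15, L=28
  J6: C=47, d=11, L=36
Lmax = max(-2, 12, 0, -3, 28, 36)
= 36


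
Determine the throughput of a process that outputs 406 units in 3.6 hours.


Throughput = units / time
= 406 / 3.6
= 112.8 units/hour


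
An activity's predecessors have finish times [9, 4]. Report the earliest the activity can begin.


ES = max of all predecessor completion times
Predecessors: [9, 4]
ES = max(9, 4)
= 9


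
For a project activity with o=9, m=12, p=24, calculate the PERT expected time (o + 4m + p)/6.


te = (o + 4m + p) / 6
= (9 + 4×12 + 24) / 6
= (9 + 48 + 24) / 6
= 81 / 6
= 13.50


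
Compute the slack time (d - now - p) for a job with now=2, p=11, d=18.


Slack = due - current_time - processing
= 18 - 2 - 11
= 5


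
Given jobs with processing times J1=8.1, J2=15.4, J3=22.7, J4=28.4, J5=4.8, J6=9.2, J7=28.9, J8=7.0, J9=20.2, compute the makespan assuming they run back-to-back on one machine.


Sequential makespan: sum all processing times
= 8.1 + 15.4 + 22.7 + 28.4 + 4.8 + 9.2 + 28.9 + 7.0 + 20.2
= 144.7 time units


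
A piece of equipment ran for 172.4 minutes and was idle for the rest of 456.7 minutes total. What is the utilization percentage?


Utilization = busy / total × 100
= 172.4 / 456.7 × 100
= 37.7%


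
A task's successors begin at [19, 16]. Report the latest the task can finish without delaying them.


LF = min of all successor start times
Successors start at: [19, 16]
LF = min(19, 16)
= 16


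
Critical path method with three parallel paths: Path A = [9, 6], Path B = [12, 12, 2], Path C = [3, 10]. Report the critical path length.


Path A: 9 + 6 = 15
Path B: 12 + 12 + 2 = 26
Path C: 3 + 10 = 13
Critical path = longest = max(15, 26, 13)
= 26 (Path B)


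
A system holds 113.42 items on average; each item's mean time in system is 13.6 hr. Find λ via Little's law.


Little's law: L = λW → λ = L / W
= 113.42 / 13.6
= 8.34 per hour


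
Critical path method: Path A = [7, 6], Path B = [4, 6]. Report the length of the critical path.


Path A: 7 + 6 = 13
Path B: 4 + 6 = 10
Critical path = longest = max(13, 10)
= 13 (Path A)


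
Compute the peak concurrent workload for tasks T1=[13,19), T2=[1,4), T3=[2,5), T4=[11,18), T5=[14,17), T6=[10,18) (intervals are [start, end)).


Check each time point for overlaps:
  t=14: 4 tasks active (T1, T4, T5, T6)
Max concurrent = 4


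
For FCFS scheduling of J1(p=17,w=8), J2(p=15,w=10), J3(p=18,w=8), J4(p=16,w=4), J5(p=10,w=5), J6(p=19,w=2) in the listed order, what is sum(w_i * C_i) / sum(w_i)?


Completion times:
  J1: C=17, w×C=8×17=136
  J2: C=32, w×C=10×32=320
  J3: C=50, w×C=8×50=400
  J4: C=66, w×C=4×66=264
  J5: C=76, w×C=5×76=380
  J6: C=95, w×C=2×95=190
Sum w×C = 1690
Sum w = 37
Weighted avg = 1690/37
= 45.68


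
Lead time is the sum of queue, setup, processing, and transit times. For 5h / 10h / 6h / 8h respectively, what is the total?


Lead time = queue + setup + processing + transit
= 5 + 10 + 6 + 8
= 29 hours


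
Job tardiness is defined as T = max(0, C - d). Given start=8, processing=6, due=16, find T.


Completion = start + processing = 8 + 6 = 14
Tardiness = max(0, C - d) = max(0, 14 - 16)
= max(0, -2)
= 0


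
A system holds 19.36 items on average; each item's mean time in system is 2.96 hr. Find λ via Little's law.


Little's law: L = λW → λ = L / W
= 19.36 / 2.96
= 6.54 per hour


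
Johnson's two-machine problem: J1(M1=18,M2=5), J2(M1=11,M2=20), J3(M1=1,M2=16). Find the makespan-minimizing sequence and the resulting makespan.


Johnson's rule:
Group 1 (M1≤M2, sort by M1): ['J3', 'J2']
Group 2 (M1>M2, sort desc M2): ['J1']
Sequence: J3 → J2 → J1
Makespan calculation:
  J3: M1 done=1, M2 done=17
  J2: M1 done=12, M2 done=37
  J1: M1 done=30, M2 done=42
= Sequence: J3 → J2 → J1, Makespan: 42


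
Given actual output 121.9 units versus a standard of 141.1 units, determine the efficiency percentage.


Efficiency = (actual / standard) × 100
= (121.9 / 141.1) × 100
= 86.4%


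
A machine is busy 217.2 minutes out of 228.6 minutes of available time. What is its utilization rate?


Utilization = busy / total × 100
= 217.2 / 228.6 × 100
= 95.0%


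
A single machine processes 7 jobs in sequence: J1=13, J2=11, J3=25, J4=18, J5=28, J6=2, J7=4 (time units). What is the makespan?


Sequential makespan: sum all processing times
= 13 + 11 + 25 + 18 + 28 + 2 + 4
= 101 time units


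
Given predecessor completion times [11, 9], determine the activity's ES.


ES = max of all predecessor completion times
Predecessors: [11, 9]
ES = max(11, 9)
= 11


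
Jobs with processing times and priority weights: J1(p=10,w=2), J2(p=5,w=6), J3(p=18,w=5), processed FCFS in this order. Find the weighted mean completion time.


Completion times:
  J1: C=10, w×C=2×10=20
  J2: C=15, w×C=6×15=90
  J3: C=33, w×C=5×33=165
Sum w×C = 275
Sum w = 13
Weighted avg = 275/13
= 21.15


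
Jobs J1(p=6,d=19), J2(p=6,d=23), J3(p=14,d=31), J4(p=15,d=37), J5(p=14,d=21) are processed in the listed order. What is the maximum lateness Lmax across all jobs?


Lateness per job (L = C - d):
  J1: C=6, d=19, L=-13
  J2: C=12, d=23, L=-11
  J3: C=26, d=31, L=-5
  J4: C=41, d=37, L=4
  J5: C=55, d=21, L=34
Lmax = max(-13, -11, -5, 4, 34)
= 34


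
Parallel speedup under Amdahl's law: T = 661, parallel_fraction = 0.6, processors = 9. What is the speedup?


Amdahl's law: T_p = T × ((1-p) + p/N)
= 661 × ((1-0.6) + 0.6/9)
= 661 × (0.40 + 0.0667)
= 661 × 0.4667
= 308.47
Speedup = 661/308.47
= 2.14×


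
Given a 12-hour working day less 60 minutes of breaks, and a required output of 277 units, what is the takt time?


Available = 12×60 - 60 = 660 min
Takt time = 660 / 277
= 2.38 min/unit


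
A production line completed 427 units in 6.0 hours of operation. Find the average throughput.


Throughput = units / time
= 427 / 6.0
= 71.2 units/hour


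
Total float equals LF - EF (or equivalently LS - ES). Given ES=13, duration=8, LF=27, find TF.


EF = ES + duration = 13 + 8 = 21
LS = LF - duration = 27 - 8 = 19
Total Float = LF - EF = 27 - 21
(or LS - ES = 19 - 13)
= 6


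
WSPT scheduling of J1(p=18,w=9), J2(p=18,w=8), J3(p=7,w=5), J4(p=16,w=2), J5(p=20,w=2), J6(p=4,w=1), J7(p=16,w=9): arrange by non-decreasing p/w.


WSPT (Smith's rule): sort by p/w ascending
  J3: p/w = 7/5 = 1.400
  J7: p/w = 16/9 = 1.778
  J1: p/w = 18/9 = 2.000
  J2: p/w = 18/8 = 2.250
  J6: p/w = 4/1 = 4.000
  J4: p/w = 16/2 = 8.000
  J5: p/w = 20/2 = 10.000
Order: J3 → J7 → J1 → J2 → J6 → J4 → J5


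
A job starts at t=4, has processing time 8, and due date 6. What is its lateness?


Completion = 4 + 8 = 12
Lateness = C - d = 12 - 6
= 6


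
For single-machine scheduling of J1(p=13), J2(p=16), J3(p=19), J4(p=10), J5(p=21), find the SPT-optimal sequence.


SPT: sort by shortest processing time
  J4: p=10
  J1: p=13
  J2: p=16
  J3: p=19
  J5: p=21
Order: J4 → J1 → J2 → J3 → J5


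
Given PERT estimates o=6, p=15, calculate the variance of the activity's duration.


σ² = ((p - o) / 6)² = (p - o)² / 36
= (15 - 6)² / 36
= 9² / 36
= 81 / 36
= 2.2500


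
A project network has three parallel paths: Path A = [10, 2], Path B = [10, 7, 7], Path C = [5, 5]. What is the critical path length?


Path A: 10 + 2 = 12
Path B: 10 + 7 + 7 = 24
Path C: 5 + 5 = 10
Critical path = longest = max(12, 24, 10)
= 24 (Path B)


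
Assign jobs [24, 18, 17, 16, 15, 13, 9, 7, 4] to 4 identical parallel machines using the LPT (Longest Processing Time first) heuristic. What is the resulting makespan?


Jobs (LPT sorted): [24, 18, 17, 16, 15, 13, 9, 7, 4]
Machines: 4
  J=24 → Machine 1 (load: 0+24=24)
  J=18 → Machine 2 (load: 0+18=18)
  J=17 → Machine 3 (load: 0+17=17)
  J=16 → Machine 4 (load: 0+16=16)
  J=15 → Machine 4 (load: 16+15=31)
  J=13 → Machine 3 (load: 17+13=30)
  J=9 → Machine 2 (load: 18+9=27)
  J=7 → Machine 1 (load: 24+7=31)
  J=4 → Machine 2 (load: 27+4=31)
Machine loads: [31, 31, 30, 31]
Makespan = max = 31 time units


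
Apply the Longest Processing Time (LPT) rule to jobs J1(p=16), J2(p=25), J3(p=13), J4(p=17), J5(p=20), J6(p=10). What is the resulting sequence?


LPT: sort by longest processing time first
  J2: p=25
  J5: p=20
  J4: p=17
  J1: p=16
  J3: p=13
  J6: p=10
Order: J2 → J5 → J4 → J1 → J3 → J6


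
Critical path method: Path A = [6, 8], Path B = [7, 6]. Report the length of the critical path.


Path A: 6 + 8 = 14
Path B: 7 + 6 = 13
Critical path = longest = max(14, 13)
= 14 (Path A)


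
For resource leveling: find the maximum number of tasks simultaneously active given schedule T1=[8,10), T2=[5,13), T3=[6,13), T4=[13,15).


Check each time point for overlaps:
  t=8: 3 tasks active (T1, T2, T3)
Max concurrent = 3


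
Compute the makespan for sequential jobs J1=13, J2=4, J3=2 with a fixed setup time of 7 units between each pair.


Makespan = Σ processing + (n-1) × setup
= (13 + 4 + 2) + (3-1)×7
= 19 + 14
= 33 time units


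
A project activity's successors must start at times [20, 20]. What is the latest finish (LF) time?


LF = min of all successor start times
Successors start at: [20, 20]
LF = min(20, 20)
= 20


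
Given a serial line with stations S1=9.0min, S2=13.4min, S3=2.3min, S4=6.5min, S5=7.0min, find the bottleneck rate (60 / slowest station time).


Bottleneck = longest station time
Station times: [9.0, 13.4, 2.3, 6.5, 7.0]
Max = 13.4 min
Rate = 60 / 13.4
= 4.48 units/hour (bottleneck: 13.4min)


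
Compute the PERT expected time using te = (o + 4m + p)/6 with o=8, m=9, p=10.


te = (o + 4m + p) / 6
= (8 + 4×9 + 10) / 6
= (8 + 36 + 10) / 6
= 54 / 6
= 9.00


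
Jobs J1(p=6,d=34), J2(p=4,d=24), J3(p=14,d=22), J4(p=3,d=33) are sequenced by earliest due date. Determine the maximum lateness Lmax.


EDD order: J3 → J2 → J4 → J1
Completion and lateness:
  J3: C=14, d=22, L=14-22=-8
  J2: C=18, d=24, L=18-24=-6
  J4: C=21, d=33, L=21-33=-12
  J1: C=27, d=34, L=27-34=-7
Lmax = max(-8, -6, -12, -7)
= -6


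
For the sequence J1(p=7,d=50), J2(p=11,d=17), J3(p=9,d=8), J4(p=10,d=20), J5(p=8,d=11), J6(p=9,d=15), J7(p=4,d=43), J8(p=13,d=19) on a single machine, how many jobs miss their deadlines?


Completion vs due date:
  J1: C=7, d=50 → on time
  J2: C=18, d=17 → TARDY
  J3: C=27, d=8 → TARDY
  J4: C=37, d=20 → TARDY
  J5: C=45, d=11 → TARDY
  J6: C=54, d=15 → TARDY
  J7: C=58, d=43 → TARDY
  J8: C=71, d=19 → TARDY
Tardy jobs: J2, J3, J4, J5, J6, J7, J8
Count = 7


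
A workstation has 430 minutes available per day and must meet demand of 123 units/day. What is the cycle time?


Cycle time = available time / demand
= 430 / 123
= 3.50 min/unit


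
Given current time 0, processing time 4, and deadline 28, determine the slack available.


Slack = due - current_time - processing
= 28 - 0 - 4
= 24


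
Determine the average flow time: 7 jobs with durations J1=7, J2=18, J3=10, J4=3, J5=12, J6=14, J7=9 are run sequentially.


Completion times:
  J1: completes at 7
  J2: completes at 25
  J3: completes at 35
  J4: completes at 38
  J5: completes at 50
  J6: completes at 64
  J7: completes at 73
Sum = 292
Average = 292/7
= 41.71


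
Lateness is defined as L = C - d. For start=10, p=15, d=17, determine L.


Completion = 10 + 15 = 25
Lateness = C - d = 25 - 17
= 8


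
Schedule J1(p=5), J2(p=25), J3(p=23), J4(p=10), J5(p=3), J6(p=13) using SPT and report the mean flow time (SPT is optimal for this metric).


SPT order: J5 → J1 → J4 → J6 → J3 → J2
Completion times:
  J5: C=3
  J1: C=8
  J4: C=18
  J6: C=31
  J3: C=54
  J2: C=79
Sum = 193, n = 6
Mean flow = 193/6
= 32.17


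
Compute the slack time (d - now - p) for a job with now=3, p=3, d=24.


Slack = due - current_time - processing
= 24 - 3 - 3
= 18


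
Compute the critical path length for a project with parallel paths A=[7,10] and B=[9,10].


Path A: 7 + 10 = 17
Path B: 9 + 10 = 19
Critical path = longest = max(17, 19)
= 19 (Path B)


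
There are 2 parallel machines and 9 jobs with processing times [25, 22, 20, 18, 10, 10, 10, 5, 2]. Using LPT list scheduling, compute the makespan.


Jobs (LPT sorted): [25, 22, 20, 18, 10, 10, 10, 5, 2]
Machines: 2
  J=25 → Machine 1 (load: 0+25=25)
  J=22 → Machine 2 (load: 0+22=22)
  J=20 → Machine 2 (load: 22+20=42)
  J=18 → Machine 1 (load: 25+18=43)
  J=10 → Machine 2 (load: 42+10=52)
  J=10 → Machine 1 (load: 43+10=53)
  J=10 → Machine 2 (load: 52+10=62)
  J=5 → Machine 1 (load: 53+5=58)
  J=2 → Machine 1 (load: 58+2=60)
Machine loads: [60, 62]
Makespan = max = 62 time units


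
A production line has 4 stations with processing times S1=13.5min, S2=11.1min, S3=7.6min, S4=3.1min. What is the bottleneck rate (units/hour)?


Bottleneck = longest station time
Station times: [13.5, 11.1, 7.6, 3.1]
Max = 13.5 min
Rate = 60 / 13.5
= 4.44 units/hour (bottleneck: 13.5min)


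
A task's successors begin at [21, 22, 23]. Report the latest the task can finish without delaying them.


LF = min of all successor start times
Successors start at: [21, 22, 23]
LF = min(21, 22, 23)
= 21


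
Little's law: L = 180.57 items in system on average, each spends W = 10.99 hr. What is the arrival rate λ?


Little's law: L = λW → λ = L / W
= 180.57 / 10.99
= 16.43 per hour


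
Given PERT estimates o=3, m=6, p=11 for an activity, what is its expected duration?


te = (o + 4m + p) / 6
= (3 + 4×6 + 11) / 6
= (3 + 24 + 11) / 6
= 38 / 6
= 6.33


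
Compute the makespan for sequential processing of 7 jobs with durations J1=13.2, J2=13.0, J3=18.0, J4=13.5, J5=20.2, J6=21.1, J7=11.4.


Sequential makespan: sum all processing times
= 13.2 + 13.0 + 18.0 + 13.5 + 20.2 + 21.1 + 11.4
= 110.4 time units


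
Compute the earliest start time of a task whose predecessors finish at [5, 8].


ES = max of all predecessor completion times
Predecessors: [5, 8]
ES = max(5, 8)
= 8


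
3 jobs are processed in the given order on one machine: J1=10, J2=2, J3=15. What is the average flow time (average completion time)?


Completion times:
  J1: completes at 10
  J2: completes at 12
  J3: completes at 27
Sum = 49
Average = 49/3
= 16.33


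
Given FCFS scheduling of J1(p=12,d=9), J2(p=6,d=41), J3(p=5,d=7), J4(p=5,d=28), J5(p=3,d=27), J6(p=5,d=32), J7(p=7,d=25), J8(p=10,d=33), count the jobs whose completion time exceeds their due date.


Completion vs due date:
  J1: C=12, d=9 → TARDY
  J2: C=18, d=41 → on time
  J3: C=23, d=7 → TARDY
  J4: C=28, d=28 → on time
  J5: C=31, d=27 → TARDY
  J6: C=36, d=32 → TARDY
  J7: C=43, d=25 → TARDY
  J8: C=53, d=33 → TARDY
Tardy jobs: J1, J3, J5, J6, J7, J8
Count = 6


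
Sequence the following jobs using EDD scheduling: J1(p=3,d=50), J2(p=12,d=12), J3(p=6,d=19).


EDD: sort by earliest due date
  J2: d=12, p=12
  J3: d=19, p=6
  J1: d=50, p=3
Order: J2 → J3 → J1


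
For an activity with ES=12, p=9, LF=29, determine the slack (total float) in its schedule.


EF = ES + duration = 12 + 9 = 21
LS = LF - duration = 29 - 9 = 20
Total Float = LF - EF = 29 - 21
(or LS - ES = 20 - 12)
= 8


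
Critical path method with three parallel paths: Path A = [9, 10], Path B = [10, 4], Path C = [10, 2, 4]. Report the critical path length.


Path A: 9 + 10 = 19
Path B: 10 + 4 = 14
Path C: 10 + 2 + 4 = 16
Critical path = longest = max(19, 14, 16)
= 19 (Path A)


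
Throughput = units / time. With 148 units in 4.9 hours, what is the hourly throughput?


Throughput = units / time
= 148 / 4.9
= 30.2 units/hour


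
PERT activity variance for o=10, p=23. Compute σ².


σ² = ((p - o) / 6)² = (p - o)² / 36
= (23 - 10)² / 36
= 13² / 36
= 169 / 36
= 4.6944


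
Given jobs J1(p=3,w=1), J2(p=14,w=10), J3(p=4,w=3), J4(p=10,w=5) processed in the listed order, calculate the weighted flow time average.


Completion times:
  J1: C=3, w×C=1×3=3
  J2: C=17, w×C=10×17=170
  J3: C=21, w×C=3×21=63
  J4: C=31, w×C=5×31=155
Sum w×C = 391
Sum w = 19
Weighted avg = 391/19
= 20.58


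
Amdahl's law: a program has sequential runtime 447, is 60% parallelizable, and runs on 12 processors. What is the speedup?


Amdahl's law: T_p = T × ((1-p) + p/N)
= 447 × ((1-0.6) + 0.6/12)
= 447 × (0.40 + 0.0500)
= 447 × 0.4500
= 201.15
Speedup = 447/201.15
= 2.22×


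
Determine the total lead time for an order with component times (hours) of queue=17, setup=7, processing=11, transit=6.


Lead time = queue + setup + processing + transit
= 17 + 7 + 11 + 6
= 41 hours


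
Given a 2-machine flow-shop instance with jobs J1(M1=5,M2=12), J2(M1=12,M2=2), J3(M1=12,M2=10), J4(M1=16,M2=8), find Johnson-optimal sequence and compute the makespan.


Johnson's rule:
Group 1 (M1≤M2, sort by M1): ['J1']
Group 2 (M1>M2, sort desc M2): ['J3', 'J4', 'J2']
Sequence: J1 → J3 → J4 → J2
Makespan calculation:
  J1: M1 done=5, M2 done=17
  J3: M1 done=17, M2 done=27
  J4: M1 done=33, M2 done=41
  J2: M1 done=45, M2 done=47
= Sequence: J1 → J3 → J4 → J2, Makespan: 47


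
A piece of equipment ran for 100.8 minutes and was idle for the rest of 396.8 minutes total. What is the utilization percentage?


Utilization = busy / total × 100
= 100.8 / 396.8 × 100
= 25.4%


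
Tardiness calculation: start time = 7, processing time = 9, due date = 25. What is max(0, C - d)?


Completion = start + processing = 7 + 9 = 16
Tardiness = max(0, C - d) = max(0, 16 - 25)
= max(0, -9)
= 0


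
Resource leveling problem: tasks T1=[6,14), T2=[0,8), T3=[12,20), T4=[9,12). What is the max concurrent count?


Check each time point for overlaps:
  t=6: 2 tasks active (T1, T2)
Max concurrent = 2


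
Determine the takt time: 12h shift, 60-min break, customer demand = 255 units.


Available = 12×60 - 60 = 660 min
Takt time = 660 / 255
= 2.59 min/unit


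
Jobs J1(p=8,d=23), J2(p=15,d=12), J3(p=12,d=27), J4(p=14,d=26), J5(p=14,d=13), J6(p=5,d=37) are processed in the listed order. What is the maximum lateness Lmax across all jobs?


Lateness per job (L = C - d):
  J1: C=8, d=23, L=-15
  J2: C=23, d=12, L=11
  J3: C=35, d=27, L=8
  J4: C=49, d=26, L=23
  J5: C=63, d=13, L=50
  J6: C=68, d=37, L=31
Lmax = max(-15, 11, 8, 23, 50, 31)
= 50


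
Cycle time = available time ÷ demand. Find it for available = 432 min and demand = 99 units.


Cycle time = available time / demand
= 432 / 99
= 4.36 min/unit


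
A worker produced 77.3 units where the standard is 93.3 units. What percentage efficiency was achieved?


Efficiency = (actual / standard) × 100
= (77.3 / 93.3) × 100
= 82.9%


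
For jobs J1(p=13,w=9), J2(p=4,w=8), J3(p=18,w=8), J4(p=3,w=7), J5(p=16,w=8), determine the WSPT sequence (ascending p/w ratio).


WSPT (Smith's rule): sort by p/w ascending
  J4: p/w = 3/7 = 0.429
  J2: p/w = 4/8 = 0.500
  J1: p/w = 13/9 = 1.444
  J5: p/w = 16/8 = 2.000
  J3: p/w = 18/8 = 2.250
Order: J4 → J2 → J1 → J5 → J3


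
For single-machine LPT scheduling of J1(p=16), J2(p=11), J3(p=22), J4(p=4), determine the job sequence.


LPT: sort by longest processing time first
  J3: p=22
  J1: p=16
  J2: p=11
  J4: p=4
Order: J3 → J1 → J2 → J4


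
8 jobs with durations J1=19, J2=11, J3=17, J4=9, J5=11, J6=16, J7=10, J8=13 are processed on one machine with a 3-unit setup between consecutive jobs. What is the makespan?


Makespan = Σ processing + (n-1) × setup
= (19 + 11 + 17 + 9 + 11 + 16 + 10 + 13) + (8-1)×3
= 106 + 21
= 127 time units


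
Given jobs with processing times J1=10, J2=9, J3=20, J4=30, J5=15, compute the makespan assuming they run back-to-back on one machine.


Sequential makespan: sum all processing times
= 10 + 9 + 20 + 30 + 15
= 84 time units


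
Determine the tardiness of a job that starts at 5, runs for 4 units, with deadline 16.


Completion = start + processing = 5 + 4 = 9
Tardiness = max(0, C - d) = max(0, 9 - 16)
= max(0, -7)
= 0


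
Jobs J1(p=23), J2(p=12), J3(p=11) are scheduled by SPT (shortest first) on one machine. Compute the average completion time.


SPT order: J3 → J2 → J1
Completion times:
  J3: C=11
  J2: C=23
  J1: C=46
Sum = 80, n = 3
Mean flow = 80/3
= 26.67


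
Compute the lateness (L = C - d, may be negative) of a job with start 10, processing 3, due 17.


Completion = 10 + 3 = 13
Lateness = C - d = 13 - 17
= -4


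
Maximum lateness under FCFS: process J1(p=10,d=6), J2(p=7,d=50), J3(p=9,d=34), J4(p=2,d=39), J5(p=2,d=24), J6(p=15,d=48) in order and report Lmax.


Lateness per job (L = C - d):
  J1: C=10, d=6, L=4
  J2: C=17, d=50, L=-33
  J3: C=26, d=34, L=-8
  J4: C=28, d=39, L=-11
  J5: C=30, d=24, L=6
  J6: C=45, d=48, L=-3
Lmax = max(4, -33, -8, -11, 6, -3)
= 6


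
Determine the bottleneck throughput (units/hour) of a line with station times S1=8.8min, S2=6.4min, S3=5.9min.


Bottleneck = longest station time
Station times: [8.8, 6.4, 5.9]
Max = 8.8 min
Rate = 60 / 8.8
= 6.82 units/hour (bottleneck: 8.8min)


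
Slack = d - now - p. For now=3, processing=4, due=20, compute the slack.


Slack = due - current_time - processing
= 20 - 3 - 4
= 13


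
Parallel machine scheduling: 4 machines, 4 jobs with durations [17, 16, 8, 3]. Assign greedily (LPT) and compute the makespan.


Jobs (LPT sorted): [17, 16, 8, 3]
Machines: 4
  J=17 → Machine 1 (load: 0+17=17)
  J=16 → Machine 2 (load: 0+16=16)
  J=8 → Machine 3 (load: 0+8=8)
  J=3 → Machine 4 (load: 0+3=3)
Machine loads: [17, 16, 8, 3]
Makespan = max = 17 time units


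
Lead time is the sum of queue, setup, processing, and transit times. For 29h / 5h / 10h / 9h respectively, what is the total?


Lead time = queue + setup + processing + transit
= 29 + 5 + 10 + 9
= 53 hours


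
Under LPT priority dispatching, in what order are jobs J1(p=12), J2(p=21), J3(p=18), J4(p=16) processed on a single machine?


LPT: sort by longest processing time first
  J2: p=21
  J3: p=18
  J4: p=16
  J1: p=12
Order: J2 → J3 → J4 → J1


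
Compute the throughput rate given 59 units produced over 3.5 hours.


Throughput = units / time
= 59 / 3.5
= 16.9 units/hour


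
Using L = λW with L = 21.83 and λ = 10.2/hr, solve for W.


Little's law: L = λW → W = L / λ
= 21.83 / 10.2
= 2.14 hours


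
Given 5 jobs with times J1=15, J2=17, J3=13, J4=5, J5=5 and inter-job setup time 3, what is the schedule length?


Makespan = Σ processing + (n-1) × setup
= (15 + 17 + 13 + 5 + 5) + (5-1)×3
= 55 + 12
= 67 time units


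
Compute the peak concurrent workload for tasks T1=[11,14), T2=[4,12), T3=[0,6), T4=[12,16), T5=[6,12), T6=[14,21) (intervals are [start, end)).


Check each time point for overlaps:
  t=11: 3 tasks active (T1, T2, T5)
Max concurrent = 3


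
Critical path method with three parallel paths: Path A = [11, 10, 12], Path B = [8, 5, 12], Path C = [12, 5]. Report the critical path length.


Path A: 11 + 10 + 12 = 33
Path B: 8 + 5 + 12 = 25
Path C: 12 + 5 = 17
Critical path = longest = max(33, 25, 17)
= 33 (Path A)


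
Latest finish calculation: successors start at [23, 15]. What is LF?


LF = min of all successor start times
Successors start at: [23, 15]
LF = min(23, 15)
= 15


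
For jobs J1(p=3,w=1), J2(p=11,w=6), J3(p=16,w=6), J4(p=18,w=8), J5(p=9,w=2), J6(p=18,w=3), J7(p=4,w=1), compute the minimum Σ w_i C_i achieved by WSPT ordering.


WSPT order (by p/w): J2 → J4 → J3 → J1 → J7 → J5 → J6
  J2: C=11, w·C=6×11=66
  J4: C=29, w·C=8×29=232
  J3: C=45, w·C=6×45=270
  J1: C=48, w·C=1×48=48
  J7: C=52, w·C=1×52=52
  J5: C=61, w·C=2×61=122
  J6: C=79, w·C=3×79=237
Σ w·C = 1027
= 1027


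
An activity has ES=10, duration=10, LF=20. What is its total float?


EF = ES + duration = 10 + 10 = 20
LS = LF - duration = 20 - 10 = 10
Total Float = LF - EF = 20 - 20
(or LS - ES = 10 - 10)
= 0


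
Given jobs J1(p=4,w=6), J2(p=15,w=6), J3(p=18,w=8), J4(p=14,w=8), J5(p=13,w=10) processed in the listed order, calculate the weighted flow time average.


Completion times:
  J1: C=4, w×C=6×4=24
  J2: C=19, w×C=6×19=114
  J3: C=37, w×C=8×37=296
  J4: C=51, w×C=8×51=408
  J5: C=64, w×C=10×64=640
Sum w×C = 1482
Sum w = 38
Weighted avg = 1482/38
= 39.00


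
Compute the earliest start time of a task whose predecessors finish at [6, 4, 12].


ES = max of all predecessor completion times
Predecessors: [6, 4, 12]
ES = max(6, 4, 12)
= 12


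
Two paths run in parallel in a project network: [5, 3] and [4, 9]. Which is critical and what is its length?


Path A: 5 + 3 = 8
Path B: 4 + 9 = 13
Critical path = longest = max(8, 13)
= 13 (Path B)


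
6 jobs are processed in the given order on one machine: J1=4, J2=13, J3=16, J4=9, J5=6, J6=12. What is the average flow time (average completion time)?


Completion times:
  J1: completes at 4
  J2: completes at 17
  J3: completes at 33
  J4: completes at 42
  J5: completes at 48
  J6: completes at 60
Sum = 204
Average = 204/6
= 34.00


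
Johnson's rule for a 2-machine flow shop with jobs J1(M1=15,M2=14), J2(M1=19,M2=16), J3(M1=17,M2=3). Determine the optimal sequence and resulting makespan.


Johnson's rule:
Group 1 (M1≤M2, sort by M1): []
Group 2 (M1>M2, sort desc M2): ['J2', 'J1', 'J3']
Sequence: J2 → J1 → J3
Makespan calculation:
  J2: M1 done=19, M2 done=35
  J1: M1 done=34, M2 done=49
  J3: M1 done=51, M2 done=54
= Sequence: J2 → J1 → J3, Makespan: 54


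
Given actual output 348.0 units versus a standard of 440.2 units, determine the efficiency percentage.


Efficiency = (actual / standard) × 100
= (348.0 / 440.2) × 100
= 79.1%


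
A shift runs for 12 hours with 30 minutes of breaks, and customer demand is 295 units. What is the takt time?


Available = 12×60 - 30 = 690 min
Takt time = 690 / 295
= 2.34 min/unit


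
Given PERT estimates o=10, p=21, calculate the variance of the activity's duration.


σ² = ((p - o) / 6)² = (p - o)² / 36
= (21 - 10)² / 36
= 11² / 36
= 121 / 36
= 3.3611


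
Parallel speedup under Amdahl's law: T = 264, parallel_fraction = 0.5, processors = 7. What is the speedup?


Amdahl's law: T_p = T × ((1-p) + p/N)
= 264 × ((1-0.5) + 0.5/7)
= 264 × (0.50 + 0.0714)
= 264 × 0.5714
= 150.86
Speedup = 264/150.86
= 1.75×


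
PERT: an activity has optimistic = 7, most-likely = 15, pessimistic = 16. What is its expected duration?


te = (o + 4m + p) / 6
= (7 + 4×15 + 16) / 6
= (7 + 60 + 16) / 6
= 83 / 6
= 13.83


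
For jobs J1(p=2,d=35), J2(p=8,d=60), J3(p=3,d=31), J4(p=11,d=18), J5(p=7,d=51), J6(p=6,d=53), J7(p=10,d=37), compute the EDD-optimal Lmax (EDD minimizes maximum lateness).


EDD order: J4 → J3 → J1 → J7 → J5 → J6 → J2
Completion and lateness:
  J4: C=11, d=18, L=11-18=-7
  J3: C=14, d=31, L=14-31=-17
  J1: C=16, d=35, L=16-35=-19
  J7: C=26, d=37, L=26-37=-11
  J5: C=33, d=51, L=33-51=-18
  J6: C=39, d=53, L=39-53=-14
  J2: C=47, d=60, L=47-60=-13
Lmax = max(-7, -17, -19, -11, -18, -14, -13)
= -7


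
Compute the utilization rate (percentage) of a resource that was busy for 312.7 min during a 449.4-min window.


Utilization = busy / total × 100
= 312.7 / 449.4 × 100
= 69.6%


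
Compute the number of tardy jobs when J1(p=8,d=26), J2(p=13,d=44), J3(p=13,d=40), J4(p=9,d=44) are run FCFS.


Completion vs due date:
  J1: C=8, d=26 → on time
  J2: C=21, d=44 → on time
  J3: C=34, d=40 → on time
  J4: C=43, d=44 → on time
Tardy jobs: none
Count = 0


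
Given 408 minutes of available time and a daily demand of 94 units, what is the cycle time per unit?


Cycle time = available time / demand
= 408 / 94
= 4.34 min/unit


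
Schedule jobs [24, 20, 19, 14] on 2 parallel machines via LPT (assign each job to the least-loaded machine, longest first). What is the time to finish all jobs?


Jobs (LPT sorted): [24, 20, 19, 14]
Machines: 2
  J=24 → Machine 1 (load: 0+24=24)
  J=20 → Machine 2 (load: 0+20=20)
  J=19 → Machine 2 (load: 20+19=39)
  J=14 → Machine 1 (load: 24+14=38)
Machine loads: [38, 39]
Makespan = max = 39 time units


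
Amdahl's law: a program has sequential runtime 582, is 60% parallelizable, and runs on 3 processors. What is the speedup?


Amdahl's law: T_p = T × ((1-p) + p/N)
= 582 × ((1-0.6) + 0.6/3)
= 582 × (0.40 + 0.2000)
= 582 × 0.6000
= 349.20
Speedup = 582/349.20
= 1.67×


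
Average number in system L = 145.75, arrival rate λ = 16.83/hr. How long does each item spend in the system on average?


Little's law: L = λW → W = L / λ
= 145.75 / 16.83
= 8.66 hours


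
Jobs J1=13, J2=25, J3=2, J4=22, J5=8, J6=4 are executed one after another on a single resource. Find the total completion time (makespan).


Sequential makespan: sum all processing times
= 13 + 25 + 2 + 22 + 8 + 4
= 74 time units


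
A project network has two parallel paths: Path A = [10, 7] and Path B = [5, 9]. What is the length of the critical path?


Path A: 10 + 7 = 17
Path B: 5 + 9 = 14
Critical path = longest = max(17, 14)
= 17 (Path A)


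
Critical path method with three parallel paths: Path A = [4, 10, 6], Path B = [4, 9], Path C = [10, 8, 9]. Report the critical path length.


Path A: 4 + 10 + 6 = 20
Path B: 4 + 9 = 13
Path C: 10 + 8 + 9 = 27
Critical path = longest = max(20, 13, 27)
= 27 (Path C)


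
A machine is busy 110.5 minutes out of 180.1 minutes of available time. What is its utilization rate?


Utilization = busy / total × 100
= 110.5 / 180.1 × 100
= 61.4%


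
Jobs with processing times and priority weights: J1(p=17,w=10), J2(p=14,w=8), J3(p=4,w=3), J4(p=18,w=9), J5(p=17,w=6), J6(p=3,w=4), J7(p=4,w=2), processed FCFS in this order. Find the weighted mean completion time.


Completion times:
  J1: C=17, w×C=10×17=170
  J2: C=31, w×C=8×31=248
  J3: C=35, w×C=3×35=105
  J4: C=53, w×C=9×53=477
  J5: C=70, w×C=6×70=420
  J6: C=73, w×C=4×73=292
  J7: C=77, w×C=2×77=154
Sum w×C = 1866
Sum w = 42
Weighted avg = 1866/42
= 44.43


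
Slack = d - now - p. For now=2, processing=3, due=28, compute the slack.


Slack = due - current_time - processing
= 28 - 2 - 3
= 23


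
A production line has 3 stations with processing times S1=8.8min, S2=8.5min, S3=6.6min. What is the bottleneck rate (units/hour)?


Bottleneck = longest station time
Station times: [8.8, 8.5, 6.6]
Max = 8.8 min
Rate = 60 / 8.8
= 6.82 units/hour (bottleneck: 8.8min)


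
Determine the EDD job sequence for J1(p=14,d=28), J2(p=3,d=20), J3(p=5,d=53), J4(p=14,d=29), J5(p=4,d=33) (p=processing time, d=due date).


EDD: sort by earliest due date
  J2: d=20, p=3
  J1: d=28, p=14
  J4: d=29, p=14
  J5: d=33, p=4
  J3: d=53, p=5
Order: J2 → J1 → J4 → J5 → J3


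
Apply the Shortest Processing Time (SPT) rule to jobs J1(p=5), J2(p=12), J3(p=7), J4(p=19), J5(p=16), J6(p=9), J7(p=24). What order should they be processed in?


SPT: sort by shortest processing time
  J1: p=5
  J3: p=7
  J6: p=9
  J2: p=12
  J5: p=16
  J4: p=19
  J7: p=24
Order: J1 → J3 → J6 → J2 → J5 → J4 → J7


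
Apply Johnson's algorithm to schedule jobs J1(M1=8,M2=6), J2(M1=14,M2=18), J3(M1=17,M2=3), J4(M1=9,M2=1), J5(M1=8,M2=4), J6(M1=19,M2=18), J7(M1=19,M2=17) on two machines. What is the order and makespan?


Johnson's rule:
Group 1 (M1≤M2, sort by M1): ['J2']
Group 2 (M1>M2, sort desc M2): ['J6', 'J7', 'J1', 'J5', 'J3', 'J4']
Sequence: J2 → J6 → J7 → J1 → J5 → J3 → J4
Makespan calculation:
  J2: M1 done=14, M2 done=32
  J6: M1 done=33, M2 done=51
  J7: M1 done=52, M2 done=69
  J1: M1 done=60, M2 done=75
  J5: M1 done=68, M2 done=79
  J3: M1 done=85, M2 done=88
  J4: M1 done=94, M2 done=95
= Sequence: J2 → J6 → J7 → J1 → J5 → J3 → J4, Makespan: 95


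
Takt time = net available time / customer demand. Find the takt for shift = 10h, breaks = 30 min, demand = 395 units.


Available = 10×60 - 30 = 570 min
Takt time = 570 / 395
= 1.44 min/unit


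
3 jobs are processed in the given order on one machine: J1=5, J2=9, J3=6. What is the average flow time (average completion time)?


Completion times:
  J1: completes at 5
  J2: completes at 14
  J3: completes at 20
Sum = 39
Average = 39/3
= 13.00


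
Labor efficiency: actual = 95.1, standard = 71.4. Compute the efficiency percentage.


Efficiency = (actual / standard) × 100
= (95.1 / 71.4) × 100
= 133.2%


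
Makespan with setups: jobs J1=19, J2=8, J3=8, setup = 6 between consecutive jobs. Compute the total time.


Makespan = Σ processing + (n-1) × setup
= (19 + 8 + 8) + (3-1)×6
= 35 + 12
= 47 time units


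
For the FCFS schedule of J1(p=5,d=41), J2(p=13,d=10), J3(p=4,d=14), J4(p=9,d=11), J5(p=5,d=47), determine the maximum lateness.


Lateness per job (L = C - d):
  J1: C=5, d=41, L=-36
  J2: C=18, d=10, L=8
  J3: C=22, d=14, L=8
  J4: C=31, d=11, L=20
  J5: C=36, d=47, L=-11
Lmax = max(-36, 8, 8, 20, -11)
= 20


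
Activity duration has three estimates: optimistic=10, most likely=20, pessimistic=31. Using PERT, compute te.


te = (o + 4m + p) / 6
= (10 + 4×20 + 31) / 6
= (10 + 80 + 31) / 6
= 121 / 6
= 20.17


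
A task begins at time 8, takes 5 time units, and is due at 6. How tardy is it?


Completion = start + processing = 8 + 5 = 13
Tardiness = max(0, C - d) = max(0, 13 - 6)
= max(0, 7)
= 7


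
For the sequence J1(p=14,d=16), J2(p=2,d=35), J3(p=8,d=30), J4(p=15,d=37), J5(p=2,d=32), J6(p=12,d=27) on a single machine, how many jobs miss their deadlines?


Completion vs due date:
  J1: C=14, d=16 → on time
  J2: C=16, d=35 → on time
  J3: C=24, d=30 → on time
  J4: C=39, d=37 → TARDY
  J5: C=41, d=32 → TARDY
  J6: C=53, d=27 → TARDY
Tardy jobs: J4, J5, J6
Count = 3


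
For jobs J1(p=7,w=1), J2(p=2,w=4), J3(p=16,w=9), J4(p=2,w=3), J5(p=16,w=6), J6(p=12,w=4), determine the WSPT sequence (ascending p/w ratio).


WSPT (Smith's rule): sort by p/w ascending
  J2: p/w = 2/4 = 0.500
  J4: p/w = 2/3 = 0.667
  J3: p/w = 16/9 = 1.778
  J5: p/w = 16/6 = 2.667
  J6: p/w = 12/4 = 3.000
  J1: p/w = 7/1 = 7.000
Order: J2 → J4 → J3 → J5 → J6 → J1


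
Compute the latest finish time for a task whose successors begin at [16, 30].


LF = min of all successor start times
Successors start at: [16, 30]
LF = min(16, 30)
= 16


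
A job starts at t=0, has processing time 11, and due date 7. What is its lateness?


Completion = 0 + 11 = 11
Lateness = C - d = 11 - 7
= 4


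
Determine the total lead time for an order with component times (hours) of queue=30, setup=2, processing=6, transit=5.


Lead time = queue + setup + processing + transit
= 30 + 2 + 6 + 5
= 43 hours


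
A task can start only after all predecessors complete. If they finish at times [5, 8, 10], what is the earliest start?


ES = max of all predecessor completion times
Predecessors: [5, 8, 10]
ES = max(5, 8, 10)
= 10


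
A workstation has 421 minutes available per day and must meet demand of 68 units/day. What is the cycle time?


Cycle time = available time / demand
= 421 / 68
= 6.19 min/unit


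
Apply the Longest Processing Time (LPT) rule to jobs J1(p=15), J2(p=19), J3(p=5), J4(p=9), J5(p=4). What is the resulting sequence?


LPT: sort by longest processing time first
  J2: p=19
  J1: p=15
  J4: p=9
  J3: p=5
  J5: p=4
Order: J2 → J1 → J4 → J3 → J5


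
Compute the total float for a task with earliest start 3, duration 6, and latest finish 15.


EF = ES + duration = 3 + 6 = 9
LS = LF - duration = 15 - 6 = 9
Total Float = LF - EF = 15 - 9
(or LS - ES = 9 - 3)
= 6


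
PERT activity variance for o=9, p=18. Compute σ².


σ² = ((p - o) / 6)² = (p - o)² / 36
= (18 - 9)² / 36
= 9² / 36
= 81 / 36
= 2.2500


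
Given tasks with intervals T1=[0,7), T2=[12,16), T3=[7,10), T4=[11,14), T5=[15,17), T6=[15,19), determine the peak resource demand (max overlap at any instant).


Check each time point for overlaps:
  t=15: 3 tasks active (T2, T5, T6)
Max concurrent = 3


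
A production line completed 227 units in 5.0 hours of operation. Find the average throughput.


Throughput = units / time
= 227 / 5.0
= 45.4 units/hour


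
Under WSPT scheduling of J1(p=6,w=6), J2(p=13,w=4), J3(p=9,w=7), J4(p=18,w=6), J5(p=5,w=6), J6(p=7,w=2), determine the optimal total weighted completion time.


WSPT order (by p/w): J5 → J1 → J3 → J4 → J2 → J6
  J5: C=5, w·C=6×5=30
  J1: C=11, w·C=6×11=66
  J3: C=20, w·C=7×20=140
  J4: C=38, w·C=6×38=228
  J2: C=51, w·C=4×51=204
  J6: C=58, w·C=2×58=116
Σ w·C = 784
= 784


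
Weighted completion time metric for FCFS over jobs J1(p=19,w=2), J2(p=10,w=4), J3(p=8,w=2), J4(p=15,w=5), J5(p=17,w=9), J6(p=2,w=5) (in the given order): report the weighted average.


Completion times:
  J1: C=19, w×C=2×19=38
  J2: C=29, w×C=4×29=116
  J3: C=37, w×C=2×37=74
  J4: C=52, w×C=5×52=260
  J5: C=69, w×C=9×69=621
  J6: C=71, w×C=5×71=355
Sum w×C = 1464
Sum w = 27
Weighted avg = 1464/27
= 54.22


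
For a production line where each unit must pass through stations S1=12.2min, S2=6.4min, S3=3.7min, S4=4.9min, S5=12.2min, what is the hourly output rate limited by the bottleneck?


Bottleneck = longest station time
Station times: [12.2, 6.4, 3.7, 4.9, 12.2]
Max = 12.2 min
Rate = 60 / 12.2
= 4.92 units/hour (bottleneck: 12.2min)


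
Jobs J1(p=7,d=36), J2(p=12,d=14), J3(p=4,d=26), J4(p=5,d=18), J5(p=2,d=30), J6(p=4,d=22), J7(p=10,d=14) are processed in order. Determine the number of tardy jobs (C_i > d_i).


Completion vs due date:
  J1: C=7, d=36 → on time
  J2: C=19, d=14 → TARDY
  J3: C=23, d=26 → on time
  J4: C=28, d=18 → TARDY
  J5: C=30, d=30 → on time
  J6: C=34, d=22 → TARDY
  J7: C=44, d=14 → TARDY
Tardy jobs: J2, J4, J6, J7
Count = 4


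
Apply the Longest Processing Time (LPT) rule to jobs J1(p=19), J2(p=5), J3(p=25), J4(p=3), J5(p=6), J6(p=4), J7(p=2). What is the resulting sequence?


LPT: sort by longest processing time first
  J3: p=25
  J1: p=19
  J5: p=6
  J2: p=5
  J6: p=4
  J4: p=3
  J7: p=2
Order: J3 → J1 → J5 → J2 → J6 → J4 → J7


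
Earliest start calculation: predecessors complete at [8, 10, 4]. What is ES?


ES = max of all predecessor completion times
Predecessors: [8, 10, 4]
ES = max(8, 10, 4)
= 10


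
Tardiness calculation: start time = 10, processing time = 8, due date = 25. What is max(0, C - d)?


Completion = start + processing = 10 + 8 = 18
Tardiness = max(0, C - d) = max(0, 18 - 25)
= max(0, -7)
= 0


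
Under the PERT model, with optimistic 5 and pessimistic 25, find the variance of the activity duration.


σ² = ((p - o) / 6)² = (p - o)² / 36
= (25 - 5)² / 36
= 20² / 36
= 400 / 36
= 11.1111


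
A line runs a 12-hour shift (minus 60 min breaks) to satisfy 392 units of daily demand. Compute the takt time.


Available = 12×60 - 60 = 660 min
Takt time = 660 / 392
= 1.68 min/unit
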